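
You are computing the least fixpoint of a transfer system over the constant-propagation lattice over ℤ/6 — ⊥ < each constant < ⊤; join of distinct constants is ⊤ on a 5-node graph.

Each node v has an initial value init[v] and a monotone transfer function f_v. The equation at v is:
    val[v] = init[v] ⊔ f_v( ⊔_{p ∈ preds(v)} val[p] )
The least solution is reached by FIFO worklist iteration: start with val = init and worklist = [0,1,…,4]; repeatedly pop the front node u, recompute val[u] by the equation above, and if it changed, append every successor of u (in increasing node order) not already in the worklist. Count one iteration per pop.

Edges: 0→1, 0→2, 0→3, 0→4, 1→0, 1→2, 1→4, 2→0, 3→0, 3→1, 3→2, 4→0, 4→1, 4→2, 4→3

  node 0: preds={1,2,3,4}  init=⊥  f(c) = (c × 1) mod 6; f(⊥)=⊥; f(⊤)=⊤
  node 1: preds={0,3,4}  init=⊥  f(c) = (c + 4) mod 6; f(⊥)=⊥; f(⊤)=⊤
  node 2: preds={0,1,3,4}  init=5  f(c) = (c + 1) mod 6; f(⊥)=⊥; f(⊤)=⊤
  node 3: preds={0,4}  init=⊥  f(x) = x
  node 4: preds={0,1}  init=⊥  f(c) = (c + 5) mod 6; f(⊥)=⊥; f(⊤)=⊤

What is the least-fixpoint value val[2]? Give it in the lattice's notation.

⊤

Iteration log — 13 steps:
  step 1. node 0  ⊔preds=5  new=5  old=⊥  +wl: 
  step 2. node 1  ⊔preds=5  new=3  old=⊥  +wl: 0
  step 3. node 2  ⊔preds=⊤  new=⊤  old=5  +wl: 
  step 4. node 3  ⊔preds=5  new=5  old=⊥  +wl: 1,2
  step 5. node 4  ⊔preds=⊤  new=⊤  old=⊥  +wl: 3
  step 6. node 0  ⊔preds=⊤  new=⊤  old=5  +wl: 4
  step 7. node 1  ⊔preds=⊤  new=⊤  old=3  +wl: 0
  step 8. node 2  ⊔preds=⊤  new=⊤  stable
  step 9. node 3  ⊔preds=⊤  new=⊤  old=5  +wl: 1,2
  step 10. node 4  ⊔preds=⊤  new=⊤  stable
  step 11. node 0  ⊔preds=⊤  new=⊤  stable
  step 12. node 1  ⊔preds=⊤  new=⊤  stable
  step 13. node 2  ⊔preds=⊤  new=⊤  stable

Least fixpoint reached:
  node 0: ⊤
  node 1: ⊤
  node 2: ⊤
  node 3: ⊤
  node 4: ⊤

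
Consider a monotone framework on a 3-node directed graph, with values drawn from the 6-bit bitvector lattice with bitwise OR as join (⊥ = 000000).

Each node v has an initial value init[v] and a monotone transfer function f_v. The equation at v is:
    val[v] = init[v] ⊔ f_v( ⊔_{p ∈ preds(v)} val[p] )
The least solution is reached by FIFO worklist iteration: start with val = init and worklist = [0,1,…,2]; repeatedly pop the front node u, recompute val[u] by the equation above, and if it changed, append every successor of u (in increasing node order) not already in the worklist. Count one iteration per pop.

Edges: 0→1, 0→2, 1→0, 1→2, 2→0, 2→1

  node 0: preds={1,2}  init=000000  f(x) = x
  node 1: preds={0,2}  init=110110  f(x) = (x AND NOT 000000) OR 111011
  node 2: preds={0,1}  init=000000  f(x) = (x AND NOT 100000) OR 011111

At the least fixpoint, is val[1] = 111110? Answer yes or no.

Worklist (6 pops):
  #1 pop 0: in=110110 → 110110 (was 000000); enqueue []
  #2 pop 1: in=110110 → 111111 (was 110110); enqueue [0]
  #3 pop 2: in=111111 → 011111 (was 000000); enqueue [1]
  #4 pop 0: in=111111 → 111111 (was 110110); enqueue [2]
  #5 pop 1: in=111111 → 111111 (no change)
  #6 pop 2: in=111111 → 011111 (no change)

Fixpoint:
  val[0] = 111111
  val[1] = 111111
  val[2] = 011111

no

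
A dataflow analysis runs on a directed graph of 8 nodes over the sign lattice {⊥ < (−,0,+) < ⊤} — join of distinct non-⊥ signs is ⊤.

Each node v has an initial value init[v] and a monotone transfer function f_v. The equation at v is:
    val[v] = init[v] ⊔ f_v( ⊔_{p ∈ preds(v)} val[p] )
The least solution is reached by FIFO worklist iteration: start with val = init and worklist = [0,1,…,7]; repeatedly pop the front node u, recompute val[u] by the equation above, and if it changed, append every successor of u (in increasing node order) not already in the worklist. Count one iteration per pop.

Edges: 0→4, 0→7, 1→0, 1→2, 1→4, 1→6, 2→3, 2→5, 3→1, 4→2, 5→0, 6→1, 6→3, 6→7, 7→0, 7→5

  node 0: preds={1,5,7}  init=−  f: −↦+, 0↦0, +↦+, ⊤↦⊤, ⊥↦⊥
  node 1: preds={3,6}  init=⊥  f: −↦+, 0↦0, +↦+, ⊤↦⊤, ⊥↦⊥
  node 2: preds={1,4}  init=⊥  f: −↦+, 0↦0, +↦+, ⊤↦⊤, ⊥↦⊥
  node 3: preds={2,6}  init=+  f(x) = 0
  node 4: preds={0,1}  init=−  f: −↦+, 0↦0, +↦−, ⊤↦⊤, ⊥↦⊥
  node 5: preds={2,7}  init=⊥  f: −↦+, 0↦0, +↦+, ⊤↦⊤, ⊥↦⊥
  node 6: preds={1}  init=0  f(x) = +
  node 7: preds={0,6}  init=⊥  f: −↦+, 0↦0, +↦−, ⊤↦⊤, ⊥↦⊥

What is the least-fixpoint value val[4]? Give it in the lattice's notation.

⊤

Worklist (15 pops):
  #1 pop 0: in=⊥ → − (no change)
  #2 pop 1: in=⊤ → ⊤ (was ⊥); enqueue [0]
  #3 pop 2: in=⊤ → ⊤ (was ⊥); enqueue []
  #4 pop 3: in=⊤ → ⊤ (was +); enqueue [1]
  #5 pop 4: in=⊤ → ⊤ (was −); enqueue [2]
  #6 pop 5: in=⊤ → ⊤ (was ⊥); enqueue []
  #7 pop 6: in=⊤ → ⊤ (was 0); enqueue [3]
  #8 pop 7: in=⊤ → ⊤ (was ⊥); enqueue [5]
  #9 pop 0: in=⊤ → ⊤ (was −); enqueue [4,7]
  #10 pop 1: in=⊤ → ⊤ (no change)
  #11 pop 2: in=⊤ → ⊤ (no change)
  #12 pop 3: in=⊤ → ⊤ (no change)
  #13 pop 5: in=⊤ → ⊤ (no change)
  #14 pop 4: in=⊤ → ⊤ (no change)
  #15 pop 7: in=⊤ → ⊤ (no change)

Fixpoint:
  val[0] = ⊤
  val[1] = ⊤
  val[2] = ⊤
  val[3] = ⊤
  val[4] = ⊤
  val[5] = ⊤
  val[6] = ⊤
  val[7] = ⊤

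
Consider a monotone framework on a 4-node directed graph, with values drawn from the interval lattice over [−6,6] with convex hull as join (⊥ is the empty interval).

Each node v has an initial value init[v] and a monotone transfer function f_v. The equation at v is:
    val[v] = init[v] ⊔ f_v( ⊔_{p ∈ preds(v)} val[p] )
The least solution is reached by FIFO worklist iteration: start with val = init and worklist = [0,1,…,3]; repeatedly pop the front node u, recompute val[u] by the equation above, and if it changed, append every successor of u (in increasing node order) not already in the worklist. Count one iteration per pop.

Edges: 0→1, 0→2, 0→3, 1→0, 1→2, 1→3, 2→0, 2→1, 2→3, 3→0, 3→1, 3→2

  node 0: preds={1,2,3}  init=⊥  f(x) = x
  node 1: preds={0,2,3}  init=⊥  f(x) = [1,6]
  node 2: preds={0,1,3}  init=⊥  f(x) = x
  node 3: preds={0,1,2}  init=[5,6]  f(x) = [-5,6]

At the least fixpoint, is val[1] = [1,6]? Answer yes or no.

yes

Trace (10 dequeues):
  [1] u=0 | in [5,6] | out [5,6] | prev ⊥ | push {}
  [2] u=1 | in [5,6] | out [1,6] | prev ⊥ | push {0}
  [3] u=2 | in [1,6] | out [1,6] | prev ⊥ | push {1}
  [4] u=3 | in [1,6] | out [-5,6] | prev [5,6] | push {2}
  [5] u=0 | in [-5,6] | out [-5,6] | prev [5,6] | push {3}
  [6] u=1 | in [-5,6] | out [1,6] | ==
  [7] u=2 | in [-5,6] | out [-5,6] | prev [1,6] | push {0,1}
  [8] u=3 | in [-5,6] | out [-5,6] | ==
  [9] u=0 | in [-5,6] | out [-5,6] | ==
  [10] u=1 | in [-5,6] | out [1,6] | ==

Converged values:
  [0] [-5,6]
  [1] [1,6]
  [2] [-5,6]
  [3] [-5,6]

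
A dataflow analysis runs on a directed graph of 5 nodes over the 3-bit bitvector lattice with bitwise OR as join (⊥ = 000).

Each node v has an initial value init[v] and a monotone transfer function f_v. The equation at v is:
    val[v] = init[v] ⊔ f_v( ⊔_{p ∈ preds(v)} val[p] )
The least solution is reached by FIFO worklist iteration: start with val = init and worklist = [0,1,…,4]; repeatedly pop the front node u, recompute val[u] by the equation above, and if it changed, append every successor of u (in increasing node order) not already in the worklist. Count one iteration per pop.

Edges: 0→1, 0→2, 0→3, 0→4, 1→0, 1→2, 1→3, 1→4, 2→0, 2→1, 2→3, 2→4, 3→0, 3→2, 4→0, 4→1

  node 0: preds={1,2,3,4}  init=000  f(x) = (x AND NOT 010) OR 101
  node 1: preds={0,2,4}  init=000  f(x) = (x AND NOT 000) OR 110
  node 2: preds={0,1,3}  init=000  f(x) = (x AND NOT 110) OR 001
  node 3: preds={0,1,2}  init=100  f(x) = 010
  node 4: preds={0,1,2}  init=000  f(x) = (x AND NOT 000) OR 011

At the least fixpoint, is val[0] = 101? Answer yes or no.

yes

Trace (8 dequeues):
  [1] u=0 | in 100 | out 101 | prev 000 | push {}
  [2] u=1 | in 101 | out 111 | prev 000 | push {0}
  [3] u=2 | in 111 | out 001 | prev 000 | push {1}
  [4] u=3 | in 111 | out 110 | prev 100 | push {2}
  [5] u=4 | in 111 | out 111 | prev 000 | push {}
  [6] u=0 | in 111 | out 101 | ==
  [7] u=1 | in 111 | out 111 | ==
  [8] u=2 | in 111 | out 001 | ==

Converged values:
  [0] 101
  [1] 111
  [2] 001
  [3] 110
  [4] 111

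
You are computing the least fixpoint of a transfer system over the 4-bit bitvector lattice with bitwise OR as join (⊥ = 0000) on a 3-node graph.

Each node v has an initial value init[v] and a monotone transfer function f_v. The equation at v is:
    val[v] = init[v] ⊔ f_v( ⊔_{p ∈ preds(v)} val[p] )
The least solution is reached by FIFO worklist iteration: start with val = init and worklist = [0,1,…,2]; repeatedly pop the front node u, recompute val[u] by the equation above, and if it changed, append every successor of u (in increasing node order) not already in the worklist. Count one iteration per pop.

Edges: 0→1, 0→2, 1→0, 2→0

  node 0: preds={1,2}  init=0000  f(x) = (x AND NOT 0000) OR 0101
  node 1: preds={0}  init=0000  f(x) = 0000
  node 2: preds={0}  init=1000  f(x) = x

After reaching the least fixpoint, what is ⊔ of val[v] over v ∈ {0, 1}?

1101

Worklist (4 pops):
  #1 pop 0: in=1000 → 1101 (was 0000); enqueue []
  #2 pop 1: in=1101 → 0000 (no change)
  #3 pop 2: in=1101 → 1101 (was 1000); enqueue [0]
  #4 pop 0: in=1101 → 1101 (no change)

Fixpoint:
  val[0] = 1101
  val[1] = 0000
  val[2] = 1101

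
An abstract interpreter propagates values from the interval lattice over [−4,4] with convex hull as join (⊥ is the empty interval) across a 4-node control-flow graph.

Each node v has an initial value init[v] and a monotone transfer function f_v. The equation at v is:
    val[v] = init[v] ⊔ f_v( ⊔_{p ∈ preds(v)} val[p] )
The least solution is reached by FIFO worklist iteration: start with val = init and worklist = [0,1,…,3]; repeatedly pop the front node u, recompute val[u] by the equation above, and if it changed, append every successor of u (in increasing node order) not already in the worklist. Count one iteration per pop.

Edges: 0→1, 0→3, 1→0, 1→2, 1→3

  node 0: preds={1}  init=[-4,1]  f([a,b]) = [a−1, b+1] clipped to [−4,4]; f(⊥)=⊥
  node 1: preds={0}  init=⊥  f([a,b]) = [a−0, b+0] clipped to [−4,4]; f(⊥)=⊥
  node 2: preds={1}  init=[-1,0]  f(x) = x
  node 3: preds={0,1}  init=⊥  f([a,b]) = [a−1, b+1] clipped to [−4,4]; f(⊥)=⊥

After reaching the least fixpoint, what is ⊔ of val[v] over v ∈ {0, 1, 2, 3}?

[-4,4]

Worklist (17 pops):
  #1 pop 0: in=⊥ → [-4,1] (no change)
  #2 pop 1: in=[-4,1] → [-4,1] (was ⊥); enqueue [0]
  #3 pop 2: in=[-4,1] → [-4,1] (was [-1,0]); enqueue []
  #4 pop 3: in=[-4,1] → [-4,2] (was ⊥); enqueue []
  #5 pop 0: in=[-4,1] → [-4,2] (was [-4,1]); enqueue [1,3]
  #6 pop 1: in=[-4,2] → [-4,2] (was [-4,1]); enqueue [0,2]
  #7 pop 3: in=[-4,2] → [-4,3] (was [-4,2]); enqueue []
  #8 pop 0: in=[-4,2] → [-4,3] (was [-4,2]); enqueue [1,3]
  #9 pop 2: in=[-4,2] → [-4,2] (was [-4,1]); enqueue []
  #10 pop 1: in=[-4,3] → [-4,3] (was [-4,2]); enqueue [0,2]
  #11 pop 3: in=[-4,3] → [-4,4] (was [-4,3]); enqueue []
  #12 pop 0: in=[-4,3] → [-4,4] (was [-4,3]); enqueue [1,3]
  #13 pop 2: in=[-4,3] → [-4,3] (was [-4,2]); enqueue []
  #14 pop 1: in=[-4,4] → [-4,4] (was [-4,3]); enqueue [0,2]
  #15 pop 3: in=[-4,4] → [-4,4] (no change)
  #16 pop 0: in=[-4,4] → [-4,4] (no change)
  #17 pop 2: in=[-4,4] → [-4,4] (was [-4,3]); enqueue []

Fixpoint:
  val[0] = [-4,4]
  val[1] = [-4,4]
  val[2] = [-4,4]
  val[3] = [-4,4]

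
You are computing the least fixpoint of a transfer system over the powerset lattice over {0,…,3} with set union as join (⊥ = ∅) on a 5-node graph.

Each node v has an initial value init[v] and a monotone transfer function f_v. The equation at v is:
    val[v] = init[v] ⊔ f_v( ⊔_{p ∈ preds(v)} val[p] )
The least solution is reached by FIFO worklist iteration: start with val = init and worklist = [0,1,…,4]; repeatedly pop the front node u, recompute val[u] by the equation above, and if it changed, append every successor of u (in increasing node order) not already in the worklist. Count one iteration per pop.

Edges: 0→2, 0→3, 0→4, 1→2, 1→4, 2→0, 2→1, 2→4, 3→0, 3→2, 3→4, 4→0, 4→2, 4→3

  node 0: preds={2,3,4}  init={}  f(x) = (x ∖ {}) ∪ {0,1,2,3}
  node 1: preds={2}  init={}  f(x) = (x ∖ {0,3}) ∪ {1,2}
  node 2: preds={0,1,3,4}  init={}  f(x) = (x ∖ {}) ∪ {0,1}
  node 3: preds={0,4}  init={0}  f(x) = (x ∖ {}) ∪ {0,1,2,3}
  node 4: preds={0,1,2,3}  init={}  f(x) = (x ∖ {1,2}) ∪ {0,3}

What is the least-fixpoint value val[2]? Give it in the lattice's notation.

Iteration log — 9 steps:
  step 1. node 0  ⊔preds={0}  new={0,1,2,3}  old={}  +wl: 
  step 2. node 1  ⊔preds={}  new={1,2}  old={}  +wl: 
  step 3. node 2  ⊔preds={0,1,2,3}  new={0,1,2,3}  old={}  +wl: 0,1
  step 4. node 3  ⊔preds={0,1,2,3}  new={0,1,2,3}  old={0}  +wl: 2
  step 5. node 4  ⊔preds={0,1,2,3}  new={0,3}  old={}  +wl: 3
  step 6. node 0  ⊔preds={0,1,2,3}  new={0,1,2,3}  stable
  step 7. node 1  ⊔preds={0,1,2,3}  new={1,2}  stable
  step 8. node 2  ⊔preds={0,1,2,3}  new={0,1,2,3}  stable
  step 9. node 3  ⊔preds={0,1,2,3}  new={0,1,2,3}  stable

Least fixpoint reached:
  node 0: {0,1,2,3}
  node 1: {1,2}
  node 2: {0,1,2,3}
  node 3: {0,1,2,3}
  node 4: {0,3}

{0,1,2,3}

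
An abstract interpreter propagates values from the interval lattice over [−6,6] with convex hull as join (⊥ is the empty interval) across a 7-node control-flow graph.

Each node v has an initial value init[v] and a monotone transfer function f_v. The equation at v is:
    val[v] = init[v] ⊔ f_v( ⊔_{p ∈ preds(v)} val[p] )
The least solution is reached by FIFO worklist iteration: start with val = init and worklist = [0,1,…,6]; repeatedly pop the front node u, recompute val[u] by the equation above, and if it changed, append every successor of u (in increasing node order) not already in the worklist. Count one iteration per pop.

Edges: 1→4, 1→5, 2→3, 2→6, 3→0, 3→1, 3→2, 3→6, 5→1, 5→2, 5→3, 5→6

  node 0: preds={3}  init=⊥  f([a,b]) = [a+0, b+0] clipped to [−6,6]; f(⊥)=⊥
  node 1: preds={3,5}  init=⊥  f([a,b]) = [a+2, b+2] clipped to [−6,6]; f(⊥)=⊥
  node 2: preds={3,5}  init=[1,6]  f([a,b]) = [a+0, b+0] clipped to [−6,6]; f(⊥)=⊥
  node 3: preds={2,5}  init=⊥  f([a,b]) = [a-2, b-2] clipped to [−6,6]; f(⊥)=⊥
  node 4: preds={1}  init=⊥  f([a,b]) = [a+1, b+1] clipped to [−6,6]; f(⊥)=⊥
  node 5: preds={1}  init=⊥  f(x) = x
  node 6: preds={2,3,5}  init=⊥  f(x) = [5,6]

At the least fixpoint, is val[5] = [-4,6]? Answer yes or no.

Iteration log — 37 steps:
  step 1. node 0  ⊔preds=⊥  new=⊥  stable
  step 2. node 1  ⊔preds=⊥  new=⊥  stable
  step 3. node 2  ⊔preds=⊥  new=[1,6]  stable
  step 4. node 3  ⊔preds=[1,6]  new=[-1,4]  old=⊥  +wl: 0,1,2
  step 5. node 4  ⊔preds=⊥  new=⊥  stable
  step 6. node 5  ⊔preds=⊥  new=⊥  stable
  step 7. node 6  ⊔preds=[-1,6]  new=[5,6]  old=⊥  +wl: 
  step 8. node 0  ⊔preds=[-1,4]  new=[-1,4]  old=⊥  +wl: 
  step 9. node 1  ⊔preds=[-1,4]  new=[1,6]  old=⊥  +wl: 4,5
  step 10. node 2  ⊔preds=[-1,4]  new=[-1,6]  old=[1,6]  +wl: 3,6
  step 11. node 4  ⊔preds=[1,6]  new=[2,6]  old=⊥  +wl: 
  step 12. node 5  ⊔preds=[1,6]  new=[1,6]  old=⊥  +wl: 1,2
  step 13. node 3  ⊔preds=[-1,6]  new=[-3,4]  old=[-1,4]  +wl: 0
  step 14. node 6  ⊔preds=[-3,6]  new=[5,6]  stable
  step 15. node 1  ⊔preds=[-3,6]  new=[-1,6]  old=[1,6]  +wl: 4,5
  step 16. node 2  ⊔preds=[-3,6]  new=[-3,6]  old=[-1,6]  +wl: 3,6
  step 17. node 0  ⊔preds=[-3,4]  new=[-3,4]  old=[-1,4]  +wl: 
  step 18. node 4  ⊔preds=[-1,6]  new=[0,6]  old=[2,6]  +wl: 
  step 19. node 5  ⊔preds=[-1,6]  new=[-1,6]  old=[1,6]  +wl: 1,2
  step 20. node 3  ⊔preds=[-3,6]  new=[-5,4]  old=[-3,4]  +wl: 0
  step 21. node 6  ⊔preds=[-5,6]  new=[5,6]  stable
  step 22. node 1  ⊔preds=[-5,6]  new=[-3,6]  old=[-1,6]  +wl: 4,5
  step 23. node 2  ⊔preds=[-5,6]  new=[-5,6]  old=[-3,6]  +wl: 3,6
  step 24. node 0  ⊔preds=[-5,4]  new=[-5,4]  old=[-3,4]  +wl: 
  step 25. node 4  ⊔preds=[-3,6]  new=[-2,6]  old=[0,6]  +wl: 
  step 26. node 5  ⊔preds=[-3,6]  new=[-3,6]  old=[-1,6]  +wl: 1,2
  step 27. node 3  ⊔preds=[-5,6]  new=[-6,4]  old=[-5,4]  +wl: 0
  step 28. node 6  ⊔preds=[-6,6]  new=[5,6]  stable
  step 29. node 1  ⊔preds=[-6,6]  new=[-4,6]  old=[-3,6]  +wl: 4,5
  step 30. node 2  ⊔preds=[-6,6]  new=[-6,6]  old=[-5,6]  +wl: 3,6
  step 31. node 0  ⊔preds=[-6,4]  new=[-6,4]  old=[-5,4]  +wl: 
  step 32. node 4  ⊔preds=[-4,6]  new=[-3,6]  old=[-2,6]  +wl: 
  step 33. node 5  ⊔preds=[-4,6]  new=[-4,6]  old=[-3,6]  +wl: 1,2
  step 34. node 3  ⊔preds=[-6,6]  new=[-6,4]  stable
  step 35. node 6  ⊔preds=[-6,6]  new=[5,6]  stable
  step 36. node 1  ⊔preds=[-6,6]  new=[-4,6]  stable
  step 37. node 2  ⊔preds=[-6,6]  new=[-6,6]  stable

Least fixpoint reached:
  node 0: [-6,4]
  node 1: [-4,6]
  node 2: [-6,6]
  node 3: [-6,4]
  node 4: [-3,6]
  node 5: [-4,6]
  node 6: [5,6]

yes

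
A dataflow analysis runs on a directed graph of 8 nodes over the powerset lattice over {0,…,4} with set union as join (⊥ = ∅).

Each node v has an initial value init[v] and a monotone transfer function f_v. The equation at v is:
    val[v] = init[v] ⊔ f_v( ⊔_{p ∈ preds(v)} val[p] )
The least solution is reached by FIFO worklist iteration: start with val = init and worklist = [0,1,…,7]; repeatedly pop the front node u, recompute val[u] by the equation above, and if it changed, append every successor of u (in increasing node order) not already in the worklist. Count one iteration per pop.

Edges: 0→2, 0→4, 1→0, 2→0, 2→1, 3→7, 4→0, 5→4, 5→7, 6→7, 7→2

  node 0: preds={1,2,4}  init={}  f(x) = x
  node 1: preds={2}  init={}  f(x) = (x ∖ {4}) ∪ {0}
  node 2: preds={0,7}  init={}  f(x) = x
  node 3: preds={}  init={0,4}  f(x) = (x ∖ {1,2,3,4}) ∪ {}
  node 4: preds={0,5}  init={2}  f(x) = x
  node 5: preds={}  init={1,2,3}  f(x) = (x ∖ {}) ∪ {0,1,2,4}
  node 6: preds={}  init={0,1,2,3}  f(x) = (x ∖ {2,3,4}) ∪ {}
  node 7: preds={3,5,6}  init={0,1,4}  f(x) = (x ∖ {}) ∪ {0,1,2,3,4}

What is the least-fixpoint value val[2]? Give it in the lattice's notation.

{0,1,2,3,4}

Iteration log — 15 steps:
  step 1. node 0  ⊔preds={2}  new={2}  old={}  +wl: 
  step 2. node 1  ⊔preds={}  new={0}  old={}  +wl: 0
  step 3. node 2  ⊔preds={0,1,2,4}  new={0,1,2,4}  old={}  +wl: 1
  step 4. node 3  ⊔preds={}  new={0,4}  stable
  step 5. node 4  ⊔preds={1,2,3}  new={1,2,3}  old={2}  +wl: 
  step 6. node 5  ⊔preds={}  new={0,1,2,3,4}  old={1,2,3}  +wl: 4
  step 7. node 6  ⊔preds={}  new={0,1,2,3}  stable
  step 8. node 7  ⊔preds={0,1,2,3,4}  new={0,1,2,3,4}  old={0,1,4}  +wl: 2
  step 9. node 0  ⊔preds={0,1,2,3,4}  new={0,1,2,3,4}  old={2}  +wl: 
  step 10. node 1  ⊔preds={0,1,2,4}  new={0,1,2}  old={0}  +wl: 0
  step 11. node 4  ⊔preds={0,1,2,3,4}  new={0,1,2,3,4}  old={1,2,3}  +wl: 
  step 12. node 2  ⊔preds={0,1,2,3,4}  new={0,1,2,3,4}  old={0,1,2,4}  +wl: 1
  step 13. node 0  ⊔preds={0,1,2,3,4}  new={0,1,2,3,4}  stable
  step 14. node 1  ⊔preds={0,1,2,3,4}  new={0,1,2,3}  old={0,1,2}  +wl: 0
  step 15. node 0  ⊔preds={0,1,2,3,4}  new={0,1,2,3,4}  stable

Least fixpoint reached:
  node 0: {0,1,2,3,4}
  node 1: {0,1,2,3}
  node 2: {0,1,2,3,4}
  node 3: {0,4}
  node 4: {0,1,2,3,4}
  node 5: {0,1,2,3,4}
  node 6: {0,1,2,3}
  node 7: {0,1,2,3,4}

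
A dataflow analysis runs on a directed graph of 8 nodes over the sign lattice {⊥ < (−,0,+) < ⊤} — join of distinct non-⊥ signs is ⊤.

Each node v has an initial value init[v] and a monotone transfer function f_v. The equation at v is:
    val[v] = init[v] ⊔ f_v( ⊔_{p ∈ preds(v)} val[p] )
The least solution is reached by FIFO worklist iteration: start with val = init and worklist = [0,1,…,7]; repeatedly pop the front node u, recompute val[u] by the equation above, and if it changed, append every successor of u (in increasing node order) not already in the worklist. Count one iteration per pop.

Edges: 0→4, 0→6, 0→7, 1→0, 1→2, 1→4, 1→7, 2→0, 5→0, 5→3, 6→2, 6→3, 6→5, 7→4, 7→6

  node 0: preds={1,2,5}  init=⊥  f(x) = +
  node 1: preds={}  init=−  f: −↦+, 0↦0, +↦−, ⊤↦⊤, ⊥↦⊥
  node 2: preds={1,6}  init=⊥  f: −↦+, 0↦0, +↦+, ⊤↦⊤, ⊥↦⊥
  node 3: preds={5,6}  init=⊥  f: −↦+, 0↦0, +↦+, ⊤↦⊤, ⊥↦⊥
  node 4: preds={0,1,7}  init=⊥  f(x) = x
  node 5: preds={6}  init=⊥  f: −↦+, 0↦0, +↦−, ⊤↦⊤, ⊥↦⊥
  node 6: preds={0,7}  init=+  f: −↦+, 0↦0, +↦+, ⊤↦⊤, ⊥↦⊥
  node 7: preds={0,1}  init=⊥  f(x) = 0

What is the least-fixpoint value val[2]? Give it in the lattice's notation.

⊤

Iteration log — 17 steps:
  step 1. node 0  ⊔preds=−  new=+  old=⊥  +wl: 
  step 2. node 1  ⊔preds=⊥  new=−  stable
  step 3. node 2  ⊔preds=⊤  new=⊤  old=⊥  +wl: 0
  step 4. node 3  ⊔preds=+  new=+  old=⊥  +wl: 
  step 5. node 4  ⊔preds=⊤  new=⊤  old=⊥  +wl: 
  step 6. node 5  ⊔preds=+  new=−  old=⊥  +wl: 3
  step 7. node 6  ⊔preds=+  new=+  stable
  step 8. node 7  ⊔preds=⊤  new=0  old=⊥  +wl: 4,6
  step 9. node 0  ⊔preds=⊤  new=+  stable
  step 10. node 3  ⊔preds=⊤  new=⊤  old=+  +wl: 
  step 11. node 4  ⊔preds=⊤  new=⊤  stable
  step 12. node 6  ⊔preds=⊤  new=⊤  old=+  +wl: 2,3,5
  step 13. node 2  ⊔preds=⊤  new=⊤  stable
  step 14. node 3  ⊔preds=⊤  new=⊤  stable
  step 15. node 5  ⊔preds=⊤  new=⊤  old=−  +wl: 0,3
  step 16. node 0  ⊔preds=⊤  new=+  stable
  step 17. node 3  ⊔preds=⊤  new=⊤  stable

Least fixpoint reached:
  node 0: +
  node 1: −
  node 2: ⊤
  node 3: ⊤
  node 4: ⊤
  node 5: ⊤
  node 6: ⊤
  node 7: 0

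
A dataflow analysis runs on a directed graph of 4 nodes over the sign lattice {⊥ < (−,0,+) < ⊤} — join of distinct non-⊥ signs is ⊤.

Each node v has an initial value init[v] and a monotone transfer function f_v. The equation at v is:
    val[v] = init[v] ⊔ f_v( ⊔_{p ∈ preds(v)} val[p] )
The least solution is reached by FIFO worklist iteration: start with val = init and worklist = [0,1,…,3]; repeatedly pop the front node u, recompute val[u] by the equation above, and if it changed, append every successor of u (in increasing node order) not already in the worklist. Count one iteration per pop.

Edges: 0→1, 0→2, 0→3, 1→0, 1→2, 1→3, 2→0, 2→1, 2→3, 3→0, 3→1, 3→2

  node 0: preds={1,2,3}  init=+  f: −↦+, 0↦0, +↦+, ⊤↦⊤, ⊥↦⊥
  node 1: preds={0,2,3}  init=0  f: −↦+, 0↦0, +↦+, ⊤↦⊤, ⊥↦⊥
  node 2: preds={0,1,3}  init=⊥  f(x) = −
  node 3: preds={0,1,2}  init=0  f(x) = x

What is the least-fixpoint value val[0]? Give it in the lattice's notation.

⊤

Iteration log — 7 steps:
  step 1. node 0  ⊔preds=0  new=⊤  old=+  +wl: 
  step 2. node 1  ⊔preds=⊤  new=⊤  old=0  +wl: 0
  step 3. node 2  ⊔preds=⊤  new=−  old=⊥  +wl: 1
  step 4. node 3  ⊔preds=⊤  new=⊤  old=0  +wl: 2
  step 5. node 0  ⊔preds=⊤  new=⊤  stable
  step 6. node 1  ⊔preds=⊤  new=⊤  stable
  step 7. node 2  ⊔preds=⊤  new=−  stable

Least fixpoint reached:
  node 0: ⊤
  node 1: ⊤
  node 2: −
  node 3: ⊤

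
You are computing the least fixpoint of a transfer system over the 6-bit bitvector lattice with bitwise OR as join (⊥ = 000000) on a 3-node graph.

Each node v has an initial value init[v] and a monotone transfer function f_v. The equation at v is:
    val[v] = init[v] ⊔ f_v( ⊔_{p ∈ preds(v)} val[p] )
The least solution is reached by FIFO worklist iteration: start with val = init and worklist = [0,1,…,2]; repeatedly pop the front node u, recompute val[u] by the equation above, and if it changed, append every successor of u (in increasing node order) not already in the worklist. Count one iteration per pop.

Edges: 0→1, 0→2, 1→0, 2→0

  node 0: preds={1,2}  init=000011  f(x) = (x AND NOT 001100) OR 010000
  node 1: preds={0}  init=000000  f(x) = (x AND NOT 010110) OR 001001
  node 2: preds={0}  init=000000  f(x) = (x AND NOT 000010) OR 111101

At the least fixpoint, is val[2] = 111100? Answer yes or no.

no

Iteration log — 7 steps:
  step 1. node 0  ⊔preds=000000  new=010011  old=000011  +wl: 
  step 2. node 1  ⊔preds=010011  new=001001  old=000000  +wl: 0
  step 3. node 2  ⊔preds=010011  new=111101  old=000000  +wl: 
  step 4. node 0  ⊔preds=111101  new=110011  old=010011  +wl: 1,2
  step 5. node 1  ⊔preds=110011  new=101001  old=001001  +wl: 0
  step 6. node 2  ⊔preds=110011  new=111101  stable
  step 7. node 0  ⊔preds=111101  new=110011  stable

Least fixpoint reached:
  node 0: 110011
  node 1: 101001
  node 2: 111101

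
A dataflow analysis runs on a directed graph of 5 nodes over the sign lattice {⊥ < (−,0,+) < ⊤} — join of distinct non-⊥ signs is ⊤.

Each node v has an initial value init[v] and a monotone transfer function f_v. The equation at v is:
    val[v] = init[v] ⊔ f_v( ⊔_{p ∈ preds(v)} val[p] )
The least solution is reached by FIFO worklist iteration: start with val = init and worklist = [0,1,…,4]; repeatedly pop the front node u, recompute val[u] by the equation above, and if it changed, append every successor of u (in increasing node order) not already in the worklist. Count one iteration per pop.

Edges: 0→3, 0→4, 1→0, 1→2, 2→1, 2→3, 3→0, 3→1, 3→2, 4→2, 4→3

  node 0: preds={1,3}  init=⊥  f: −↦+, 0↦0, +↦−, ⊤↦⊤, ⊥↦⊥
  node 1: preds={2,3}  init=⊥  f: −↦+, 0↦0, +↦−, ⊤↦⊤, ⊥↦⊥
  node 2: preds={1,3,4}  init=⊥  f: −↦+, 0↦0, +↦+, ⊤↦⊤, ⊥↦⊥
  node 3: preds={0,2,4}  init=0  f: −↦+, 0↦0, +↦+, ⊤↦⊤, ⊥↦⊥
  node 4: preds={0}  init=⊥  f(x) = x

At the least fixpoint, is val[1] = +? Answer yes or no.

Trace (9 dequeues):
  [1] u=0 | in 0 | out 0 | prev ⊥ | push {}
  [2] u=1 | in 0 | out 0 | prev ⊥ | push {0}
  [3] u=2 | in 0 | out 0 | prev ⊥ | push {1}
  [4] u=3 | in 0 | out 0 | ==
  [5] u=4 | in 0 | out 0 | prev ⊥ | push {2,3}
  [6] u=0 | in 0 | out 0 | ==
  [7] u=1 | in 0 | out 0 | ==
  [8] u=2 | in 0 | out 0 | ==
  [9] u=3 | in 0 | out 0 | ==

Converged values:
  [0] 0
  [1] 0
  [2] 0
  [3] 0
  [4] 0

no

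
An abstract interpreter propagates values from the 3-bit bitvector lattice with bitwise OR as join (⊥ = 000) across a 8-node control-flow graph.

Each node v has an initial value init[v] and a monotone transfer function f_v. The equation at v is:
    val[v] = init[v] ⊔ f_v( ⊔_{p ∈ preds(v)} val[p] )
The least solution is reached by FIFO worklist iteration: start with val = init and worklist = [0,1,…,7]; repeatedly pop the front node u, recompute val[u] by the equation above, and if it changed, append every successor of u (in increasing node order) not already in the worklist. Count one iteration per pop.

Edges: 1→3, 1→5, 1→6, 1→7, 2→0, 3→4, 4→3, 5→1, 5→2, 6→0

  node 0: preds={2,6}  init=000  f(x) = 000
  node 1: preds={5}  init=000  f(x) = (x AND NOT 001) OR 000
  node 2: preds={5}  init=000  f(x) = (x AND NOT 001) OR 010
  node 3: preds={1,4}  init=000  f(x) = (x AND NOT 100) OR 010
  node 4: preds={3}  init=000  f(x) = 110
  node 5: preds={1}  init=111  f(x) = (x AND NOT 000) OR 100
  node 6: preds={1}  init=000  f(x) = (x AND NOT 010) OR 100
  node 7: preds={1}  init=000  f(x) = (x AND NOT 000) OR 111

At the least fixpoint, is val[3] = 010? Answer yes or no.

Worklist (10 pops):
  #1 pop 0: in=000 → 000 (no change)
  #2 pop 1: in=111 → 110 (was 000); enqueue []
  #3 pop 2: in=111 → 110 (was 000); enqueue [0]
  #4 pop 3: in=110 → 010 (was 000); enqueue []
  #5 pop 4: in=010 → 110 (was 000); enqueue [3]
  #6 pop 5: in=110 → 111 (no change)
  #7 pop 6: in=110 → 100 (was 000); enqueue []
  #8 pop 7: in=110 → 111 (was 000); enqueue []
  #9 pop 0: in=110 → 000 (no change)
  #10 pop 3: in=110 → 010 (no change)

Fixpoint:
  val[0] = 000
  val[1] = 110
  val[2] = 110
  val[3] = 010
  val[4] = 110
  val[5] = 111
  val[6] = 100
  val[7] = 111

yes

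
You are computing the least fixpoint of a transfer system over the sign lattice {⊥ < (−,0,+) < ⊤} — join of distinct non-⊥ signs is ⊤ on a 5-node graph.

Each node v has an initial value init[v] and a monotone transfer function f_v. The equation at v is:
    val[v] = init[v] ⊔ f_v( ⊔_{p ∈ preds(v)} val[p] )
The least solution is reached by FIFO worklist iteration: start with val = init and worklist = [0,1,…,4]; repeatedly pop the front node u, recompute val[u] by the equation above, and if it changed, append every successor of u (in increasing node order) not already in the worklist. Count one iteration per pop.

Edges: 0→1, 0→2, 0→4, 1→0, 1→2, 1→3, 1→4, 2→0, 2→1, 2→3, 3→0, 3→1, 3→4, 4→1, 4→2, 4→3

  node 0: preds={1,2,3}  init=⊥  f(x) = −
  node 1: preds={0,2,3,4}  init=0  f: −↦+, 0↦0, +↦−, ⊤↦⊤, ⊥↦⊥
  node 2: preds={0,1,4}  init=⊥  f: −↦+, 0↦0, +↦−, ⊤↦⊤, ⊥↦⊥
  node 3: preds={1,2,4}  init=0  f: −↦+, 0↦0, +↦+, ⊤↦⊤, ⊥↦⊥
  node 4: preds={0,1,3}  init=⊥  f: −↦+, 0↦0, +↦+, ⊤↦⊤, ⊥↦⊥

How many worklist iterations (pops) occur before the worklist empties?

Worklist (9 pops):
  #1 pop 0: in=0 → − (was ⊥); enqueue []
  #2 pop 1: in=⊤ → ⊤ (was 0); enqueue [0]
  #3 pop 2: in=⊤ → ⊤ (was ⊥); enqueue [1]
  #4 pop 3: in=⊤ → ⊤ (was 0); enqueue []
  #5 pop 4: in=⊤ → ⊤ (was ⊥); enqueue [2,3]
  #6 pop 0: in=⊤ → − (no change)
  #7 pop 1: in=⊤ → ⊤ (no change)
  #8 pop 2: in=⊤ → ⊤ (no change)
  #9 pop 3: in=⊤ → ⊤ (no change)

Fixpoint:
  val[0] = −
  val[1] = ⊤
  val[2] = ⊤
  val[3] = ⊤
  val[4] = ⊤

9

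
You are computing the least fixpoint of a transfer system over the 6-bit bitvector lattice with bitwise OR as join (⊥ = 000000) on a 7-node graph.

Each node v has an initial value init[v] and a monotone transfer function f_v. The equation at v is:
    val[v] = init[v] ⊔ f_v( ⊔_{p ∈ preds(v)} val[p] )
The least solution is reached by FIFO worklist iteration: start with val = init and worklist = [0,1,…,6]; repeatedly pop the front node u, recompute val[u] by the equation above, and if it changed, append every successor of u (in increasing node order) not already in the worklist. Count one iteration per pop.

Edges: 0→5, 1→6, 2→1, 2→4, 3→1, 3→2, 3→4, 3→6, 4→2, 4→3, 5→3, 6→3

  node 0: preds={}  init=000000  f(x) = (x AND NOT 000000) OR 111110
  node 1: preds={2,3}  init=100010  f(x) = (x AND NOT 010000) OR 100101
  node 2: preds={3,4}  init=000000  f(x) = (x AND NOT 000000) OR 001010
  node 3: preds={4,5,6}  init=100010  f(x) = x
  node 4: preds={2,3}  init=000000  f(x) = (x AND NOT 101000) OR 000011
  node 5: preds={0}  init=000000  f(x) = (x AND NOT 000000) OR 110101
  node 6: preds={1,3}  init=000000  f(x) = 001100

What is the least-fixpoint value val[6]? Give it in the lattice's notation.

001100

Worklist (17 pops):
  #1 pop 0: in=000000 → 111110 (was 000000); enqueue []
  #2 pop 1: in=100010 → 100111 (was 100010); enqueue []
  #3 pop 2: in=100010 → 101010 (was 000000); enqueue [1]
  #4 pop 3: in=000000 → 100010 (no change)
  #5 pop 4: in=101010 → 000011 (was 000000); enqueue [2,3]
  #6 pop 5: in=111110 → 111111 (was 000000); enqueue []
  #7 pop 6: in=100111 → 001100 (was 000000); enqueue []
  #8 pop 1: in=101010 → 101111 (was 100111); enqueue [6]
  #9 pop 2: in=100011 → 101011 (was 101010); enqueue [1,4]
  #10 pop 3: in=111111 → 111111 (was 100010); enqueue [2]
  #11 pop 6: in=111111 → 001100 (no change)
  #12 pop 1: in=111111 → 101111 (no change)
  #13 pop 4: in=111111 → 010111 (was 000011); enqueue [3]
  #14 pop 2: in=111111 → 111111 (was 101011); enqueue [1,4]
  #15 pop 3: in=111111 → 111111 (no change)
  #16 pop 1: in=111111 → 101111 (no change)
  #17 pop 4: in=111111 → 010111 (no change)

Fixpoint:
  val[0] = 111110
  val[1] = 101111
  val[2] = 111111
  val[3] = 111111
  val[4] = 010111
  val[5] = 111111
  val[6] = 001100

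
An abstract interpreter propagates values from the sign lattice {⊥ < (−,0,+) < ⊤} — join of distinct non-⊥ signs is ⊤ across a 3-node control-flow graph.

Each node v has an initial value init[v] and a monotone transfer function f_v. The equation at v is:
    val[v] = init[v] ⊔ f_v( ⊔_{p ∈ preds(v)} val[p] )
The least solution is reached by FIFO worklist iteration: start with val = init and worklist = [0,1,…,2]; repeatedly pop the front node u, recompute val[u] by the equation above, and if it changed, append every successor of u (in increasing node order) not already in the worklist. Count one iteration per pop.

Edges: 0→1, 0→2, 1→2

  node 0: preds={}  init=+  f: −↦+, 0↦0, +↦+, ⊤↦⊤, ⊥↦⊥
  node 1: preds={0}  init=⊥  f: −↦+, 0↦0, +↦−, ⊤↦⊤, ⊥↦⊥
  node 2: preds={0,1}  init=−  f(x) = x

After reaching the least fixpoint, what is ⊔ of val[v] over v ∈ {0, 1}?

Worklist (3 pops):
  #1 pop 0: in=⊥ → + (no change)
  #2 pop 1: in=+ → − (was ⊥); enqueue []
  #3 pop 2: in=⊤ → ⊤ (was −); enqueue []

Fixpoint:
  val[0] = +
  val[1] = −
  val[2] = ⊤

⊤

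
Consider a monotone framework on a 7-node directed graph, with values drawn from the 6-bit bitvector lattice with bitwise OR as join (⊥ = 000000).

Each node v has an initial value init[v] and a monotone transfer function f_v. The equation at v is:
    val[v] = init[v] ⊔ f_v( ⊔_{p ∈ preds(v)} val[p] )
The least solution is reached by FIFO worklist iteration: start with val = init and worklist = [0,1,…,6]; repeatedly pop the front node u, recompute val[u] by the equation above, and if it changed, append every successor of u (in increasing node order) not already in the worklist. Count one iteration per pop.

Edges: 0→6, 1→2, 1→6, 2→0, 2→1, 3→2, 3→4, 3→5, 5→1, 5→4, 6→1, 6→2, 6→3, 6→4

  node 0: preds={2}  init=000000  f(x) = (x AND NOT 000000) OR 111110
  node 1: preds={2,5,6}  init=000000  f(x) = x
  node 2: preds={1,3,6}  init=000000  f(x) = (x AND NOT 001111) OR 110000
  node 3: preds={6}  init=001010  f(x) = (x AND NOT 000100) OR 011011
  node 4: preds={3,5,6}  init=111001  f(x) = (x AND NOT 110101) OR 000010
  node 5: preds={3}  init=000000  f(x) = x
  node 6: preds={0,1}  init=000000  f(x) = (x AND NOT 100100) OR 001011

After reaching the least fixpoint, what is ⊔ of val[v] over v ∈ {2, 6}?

111011

Worklist (13 pops):
  #1 pop 0: in=000000 → 111110 (was 000000); enqueue []
  #2 pop 1: in=000000 → 000000 (no change)
  #3 pop 2: in=001010 → 110000 (was 000000); enqueue [0,1]
  #4 pop 3: in=000000 → 011011 (was 001010); enqueue [2]
  #5 pop 4: in=011011 → 111011 (was 111001); enqueue []
  #6 pop 5: in=011011 → 011011 (was 000000); enqueue [4]
  #7 pop 6: in=111110 → 011011 (was 000000); enqueue [3]
  #8 pop 0: in=110000 → 111110 (no change)
  #9 pop 1: in=111011 → 111011 (was 000000); enqueue [6]
  #10 pop 2: in=111011 → 110000 (no change)
  #11 pop 4: in=011011 → 111011 (no change)
  #12 pop 3: in=011011 → 011011 (no change)
  #13 pop 6: in=111111 → 011011 (no change)

Fixpoint:
  val[0] = 111110
  val[1] = 111011
  val[2] = 110000
  val[3] = 011011
  val[4] = 111011
  val[5] = 011011
  val[6] = 011011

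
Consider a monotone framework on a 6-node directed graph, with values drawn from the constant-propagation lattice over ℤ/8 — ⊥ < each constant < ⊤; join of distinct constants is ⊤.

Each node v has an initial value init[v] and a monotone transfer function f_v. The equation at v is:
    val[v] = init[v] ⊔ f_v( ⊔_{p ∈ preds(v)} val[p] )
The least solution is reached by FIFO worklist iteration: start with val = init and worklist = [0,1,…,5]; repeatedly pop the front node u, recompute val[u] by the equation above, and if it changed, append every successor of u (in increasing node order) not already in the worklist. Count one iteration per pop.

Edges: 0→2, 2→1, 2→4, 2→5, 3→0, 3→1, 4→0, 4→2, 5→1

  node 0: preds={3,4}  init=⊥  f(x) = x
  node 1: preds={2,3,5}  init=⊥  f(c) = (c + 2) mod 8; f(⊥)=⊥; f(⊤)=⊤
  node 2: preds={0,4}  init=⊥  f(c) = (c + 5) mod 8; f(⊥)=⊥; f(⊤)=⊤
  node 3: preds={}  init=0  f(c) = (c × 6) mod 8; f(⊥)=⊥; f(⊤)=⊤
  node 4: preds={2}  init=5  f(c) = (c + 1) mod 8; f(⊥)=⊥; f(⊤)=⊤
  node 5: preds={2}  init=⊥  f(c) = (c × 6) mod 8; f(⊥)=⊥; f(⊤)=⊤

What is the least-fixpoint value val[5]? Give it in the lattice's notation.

Trace (9 dequeues):
  [1] u=0 | in ⊤ | out ⊤ | prev ⊥ | push {}
  [2] u=1 | in 0 | out 2 | prev ⊥ | push {}
  [3] u=2 | in ⊤ | out ⊤ | prev ⊥ | push {1}
  [4] u=3 | in ⊥ | out 0 | ==
  [5] u=4 | in ⊤ | out ⊤ | prev 5 | push {0,2}
  [6] u=5 | in ⊤ | out ⊤ | prev ⊥ | push {}
  [7] u=1 | in ⊤ | out ⊤ | prev 2 | push {}
  [8] u=0 | in ⊤ | out ⊤ | ==
  [9] u=2 | in ⊤ | out ⊤ | ==

Converged values:
  [0] ⊤
  [1] ⊤
  [2] ⊤
  [3] 0
  [4] ⊤
  [5] ⊤

⊤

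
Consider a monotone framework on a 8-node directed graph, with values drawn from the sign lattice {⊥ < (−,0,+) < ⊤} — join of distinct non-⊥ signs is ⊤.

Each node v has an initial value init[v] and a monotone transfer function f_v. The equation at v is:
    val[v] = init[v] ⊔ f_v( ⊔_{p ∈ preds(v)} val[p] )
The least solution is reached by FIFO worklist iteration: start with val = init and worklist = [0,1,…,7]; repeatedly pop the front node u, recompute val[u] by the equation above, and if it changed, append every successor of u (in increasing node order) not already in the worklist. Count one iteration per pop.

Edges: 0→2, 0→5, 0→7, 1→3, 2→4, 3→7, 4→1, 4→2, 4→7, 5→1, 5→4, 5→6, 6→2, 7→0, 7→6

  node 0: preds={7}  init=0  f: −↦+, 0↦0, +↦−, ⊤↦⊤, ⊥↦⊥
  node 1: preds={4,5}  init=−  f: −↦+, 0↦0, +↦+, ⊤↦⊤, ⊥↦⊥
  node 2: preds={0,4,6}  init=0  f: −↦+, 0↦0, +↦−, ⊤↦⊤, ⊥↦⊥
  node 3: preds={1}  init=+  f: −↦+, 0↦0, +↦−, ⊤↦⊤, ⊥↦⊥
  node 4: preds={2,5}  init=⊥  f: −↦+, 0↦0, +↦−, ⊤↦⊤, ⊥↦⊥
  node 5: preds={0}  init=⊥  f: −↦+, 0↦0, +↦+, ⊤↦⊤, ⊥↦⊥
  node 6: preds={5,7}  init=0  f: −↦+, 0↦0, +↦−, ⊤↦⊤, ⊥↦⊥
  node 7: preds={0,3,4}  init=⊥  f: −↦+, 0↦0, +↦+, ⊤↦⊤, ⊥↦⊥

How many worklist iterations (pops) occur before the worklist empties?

22

Trace (22 dequeues):
  [1] u=0 | in ⊥ | out 0 | ==
  [2] u=1 | in ⊥ | out − | ==
  [3] u=2 | in 0 | out 0 | ==
  [4] u=3 | in − | out + | ==
  [5] u=4 | in 0 | out 0 | prev ⊥ | push {1,2}
  [6] u=5 | in 0 | out 0 | prev ⊥ | push {4}
  [7] u=6 | in 0 | out 0 | ==
  [8] u=7 | in ⊤ | out ⊤ | prev ⊥ | push {0,6}
  [9] u=1 | in 0 | out ⊤ | prev − | push {3}
  [10] u=2 | in 0 | out 0 | ==
  [11] u=4 | in 0 | out 0 | ==
  [12] u=0 | in ⊤ | out ⊤ | prev 0 | push {2,5,7}
  [13] u=6 | in ⊤ | out ⊤ | prev 0 | push {}
  [14] u=3 | in ⊤ | out ⊤ | prev + | push {}
  [15] u=2 | in ⊤ | out ⊤ | prev 0 | push {4}
  [16] u=5 | in ⊤ | out ⊤ | prev 0 | push {1,6}
  [17] u=7 | in ⊤ | out ⊤ | ==
  [18] u=4 | in ⊤ | out ⊤ | prev 0 | push {2,7}
  [19] u=1 | in ⊤ | out ⊤ | ==
  [20] u=6 | in ⊤ | out ⊤ | ==
  [21] u=2 | in ⊤ | out ⊤ | ==
  [22] u=7 | in ⊤ | out ⊤ | ==

Converged values:
  [0] ⊤
  [1] ⊤
  [2] ⊤
  [3] ⊤
  [4] ⊤
  [5] ⊤
  [6] ⊤
  [7] ⊤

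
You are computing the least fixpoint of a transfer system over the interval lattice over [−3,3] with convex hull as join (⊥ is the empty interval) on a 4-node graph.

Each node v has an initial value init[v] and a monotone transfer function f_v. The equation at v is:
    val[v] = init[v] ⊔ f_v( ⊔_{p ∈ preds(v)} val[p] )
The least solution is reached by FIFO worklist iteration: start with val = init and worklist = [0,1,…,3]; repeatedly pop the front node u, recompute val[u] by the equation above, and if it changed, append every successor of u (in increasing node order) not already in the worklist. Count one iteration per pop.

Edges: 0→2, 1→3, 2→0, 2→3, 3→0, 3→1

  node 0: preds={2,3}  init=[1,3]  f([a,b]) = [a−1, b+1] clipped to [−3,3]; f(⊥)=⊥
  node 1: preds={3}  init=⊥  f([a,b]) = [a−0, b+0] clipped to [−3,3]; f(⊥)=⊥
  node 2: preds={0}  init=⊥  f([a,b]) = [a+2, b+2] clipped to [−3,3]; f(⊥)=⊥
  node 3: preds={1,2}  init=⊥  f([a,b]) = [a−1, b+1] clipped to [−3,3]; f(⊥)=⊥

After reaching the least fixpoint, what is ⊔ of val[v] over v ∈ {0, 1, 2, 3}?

[-3,3]

Iteration log — 26 steps:
  step 1. node 0  ⊔preds=⊥  new=[1,3]  stable
  step 2. node 1  ⊔preds=⊥  new=⊥  stable
  step 3. node 2  ⊔preds=[1,3]  new=[3,3]  old=⊥  +wl: 0
  step 4. node 3  ⊔preds=[3,3]  new=[2,3]  old=⊥  +wl: 1
  step 5. node 0  ⊔preds=[2,3]  new=[1,3]  stable
  step 6. node 1  ⊔preds=[2,3]  new=[2,3]  old=⊥  +wl: 3
  step 7. node 3  ⊔preds=[2,3]  new=[1,3]  old=[2,3]  +wl: 0,1
  step 8. node 0  ⊔preds=[1,3]  new=[0,3]  old=[1,3]  +wl: 2
  step 9. node 1  ⊔preds=[1,3]  new=[1,3]  old=[2,3]  +wl: 3
  step 10. node 2  ⊔preds=[0,3]  new=[2,3]  old=[3,3]  +wl: 0
  step 11. node 3  ⊔preds=[1,3]  new=[0,3]  old=[1,3]  +wl: 1
  step 12. node 0  ⊔preds=[0,3]  new=[-1,3]  old=[0,3]  +wl: 2
  step 13. node 1  ⊔preds=[0,3]  new=[0,3]  old=[1,3]  +wl: 3
  step 14. node 2  ⊔preds=[-1,3]  new=[1,3]  old=[2,3]  +wl: 0
  step 15. node 3  ⊔preds=[0,3]  new=[-1,3]  old=[0,3]  +wl: 1
  step 16. node 0  ⊔preds=[-1,3]  new=[-2,3]  old=[-1,3]  +wl: 2
  step 17. node 1  ⊔preds=[-1,3]  new=[-1,3]  old=[0,3]  +wl: 3
  step 18. node 2  ⊔preds=[-2,3]  new=[0,3]  old=[1,3]  +wl: 0
  step 19. node 3  ⊔preds=[-1,3]  new=[-2,3]  old=[-1,3]  +wl: 1
  step 20. node 0  ⊔preds=[-2,3]  new=[-3,3]  old=[-2,3]  +wl: 2
  step 21. node 1  ⊔preds=[-2,3]  new=[-2,3]  old=[-1,3]  +wl: 3
  step 22. node 2  ⊔preds=[-3,3]  new=[-1,3]  old=[0,3]  +wl: 0
  step 23. node 3  ⊔preds=[-2,3]  new=[-3,3]  old=[-2,3]  +wl: 1
  step 24. node 0  ⊔preds=[-3,3]  new=[-3,3]  stable
  step 25. node 1  ⊔preds=[-3,3]  new=[-3,3]  old=[-2,3]  +wl: 3
  step 26. node 3  ⊔preds=[-3,3]  new=[-3,3]  stable

Least fixpoint reached:
  node 0: [-3,3]
  node 1: [-3,3]
  node 2: [-1,3]
  node 3: [-3,3]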